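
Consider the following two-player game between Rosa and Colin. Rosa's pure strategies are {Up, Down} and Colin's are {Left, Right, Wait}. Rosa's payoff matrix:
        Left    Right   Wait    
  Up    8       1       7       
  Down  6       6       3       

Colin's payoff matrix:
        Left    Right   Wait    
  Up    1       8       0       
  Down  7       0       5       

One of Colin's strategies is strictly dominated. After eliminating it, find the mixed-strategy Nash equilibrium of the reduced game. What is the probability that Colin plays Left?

q = 5/7

Colin's strategy Wait is strictly dominated by Left: 1 > 0 and 7 > 5. Eliminate Wait.
Colin's mix must leave Rosa indifferent between Up and Down.
  Rosa's payoff to Up: q·8 + (1−q)·1 = 7q + 1
  Rosa's payoff to Down: q·6 + (1−q)·6 = 6
  7q + 1 = 6  ⇒  7q = 5  ⇒  q = 5/7.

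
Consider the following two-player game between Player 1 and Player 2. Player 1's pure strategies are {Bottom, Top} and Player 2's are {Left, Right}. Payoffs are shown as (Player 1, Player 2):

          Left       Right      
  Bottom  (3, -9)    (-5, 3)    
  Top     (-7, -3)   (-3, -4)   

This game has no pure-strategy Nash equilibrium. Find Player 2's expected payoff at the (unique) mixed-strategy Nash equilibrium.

-45/13

Player 1's mix must leave Player 2 indifferent between Left and Right.
  Player 2's expected payoff from Left: p·(-9) + (1−p)·(-3) = -6p - 3
  Player 2's expected payoff from Right: p·3 + (1−p)·(-4) = 7p - 4
  -6p - 3 = 7p - 4  ⇒  -13p = -1  ⇒  p = 1/13.
At equilibrium Player 2 is indifferent across columns, so Player 2's payoff equals the payoff from Left: (1/13)·(-9) + (12/13)·(-3) = -45/13.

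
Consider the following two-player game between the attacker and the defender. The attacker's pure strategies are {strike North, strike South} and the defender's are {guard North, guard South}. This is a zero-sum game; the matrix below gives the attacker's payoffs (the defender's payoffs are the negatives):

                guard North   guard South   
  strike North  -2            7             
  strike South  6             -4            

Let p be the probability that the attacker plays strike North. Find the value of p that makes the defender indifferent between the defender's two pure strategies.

p = 10/19

In a mixed equilibrium the defender is indifferent between guard North and guard South; this condition fixes p.
  the defender's payoff from guard North: p·2 + (1−p)·(-6) = 8p - 6
  the defender's payoff from guard South: p·(-7) + (1−p)·4 = -11p + 4
  8p - 6 = -11p + 4  ⇒  19p = 10  ⇒  p = 10/19.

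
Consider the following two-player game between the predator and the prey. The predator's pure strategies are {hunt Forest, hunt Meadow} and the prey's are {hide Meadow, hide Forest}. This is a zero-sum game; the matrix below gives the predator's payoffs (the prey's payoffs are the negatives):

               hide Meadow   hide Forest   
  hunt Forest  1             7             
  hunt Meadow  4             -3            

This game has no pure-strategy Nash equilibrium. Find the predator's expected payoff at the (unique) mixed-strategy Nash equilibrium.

31/13

Set the predator's expected payoff from hunt Forest equal to that from hunt Meadow:
  the predator's payoff to hunt Forest: q·1 + (1−q)·7 = -6q + 7
  the predator's payoff to hunt Meadow: q·4 + (1−q)·(-3) = 7q - 3
  -6q + 7 = 7q - 3  ⇒  -13q = -10  ⇒  q = 10/13.
At equilibrium the predator is indifferent across rows, so the predator's payoff equals the payoff from hunt Forest: (10/13)·1 + (3/13)·7 = 31/13.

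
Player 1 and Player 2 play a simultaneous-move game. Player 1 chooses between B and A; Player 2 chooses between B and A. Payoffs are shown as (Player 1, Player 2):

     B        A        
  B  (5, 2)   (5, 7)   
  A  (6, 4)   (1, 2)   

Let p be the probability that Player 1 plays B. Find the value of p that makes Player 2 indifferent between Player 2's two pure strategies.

Set Player 2's expected payoff from B equal to that from A:
  Player 2's expected payoff from B: p·2 + (1−p)·4 = -2p + 4
  Player 2's expected payoff from A: p·7 + (1−p)·2 = 5p + 2
  -2p + 4 = 5p + 2  ⇒  -7p = -2  ⇒  p = 2/7.

p = 2/7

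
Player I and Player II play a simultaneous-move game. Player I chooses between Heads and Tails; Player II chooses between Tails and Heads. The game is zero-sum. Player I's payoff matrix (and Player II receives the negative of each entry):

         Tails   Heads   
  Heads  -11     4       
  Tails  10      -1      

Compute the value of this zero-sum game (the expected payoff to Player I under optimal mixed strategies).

v = 29/26

Set Player I's expected payoff from Heads equal to that from Tails:
  Player I's payoff to Heads: q·(-11) + (1−q)·4 = -15q + 4
  Player I's payoff to Tails: q·10 + (1−q)·(-1) = 11q - 1
  -15q + 4 = 11q - 1  ⇒  -26q = -5  ⇒  q = 5/26.
The value is Player I's expected payoff against this mix (using Heads): (5/26)·(-11) + (21/26)·4 = 29/26.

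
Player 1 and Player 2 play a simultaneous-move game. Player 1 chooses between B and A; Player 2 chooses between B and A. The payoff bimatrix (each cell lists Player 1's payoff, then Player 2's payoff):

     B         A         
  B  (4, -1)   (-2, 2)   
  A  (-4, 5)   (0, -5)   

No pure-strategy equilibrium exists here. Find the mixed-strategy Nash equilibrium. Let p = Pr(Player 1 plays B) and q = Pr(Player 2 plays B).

p = 10/13, q = 1/5

For Player 2 to be willing to mix, Player 2 must be indifferent between B and A, which pins down Player 1's mix.
  Player 2's payoff from B: p·(-1) + (1−p)·5 = -6p + 5
  Player 2's payoff from A: p·2 + (1−p)·(-5) = 7p - 5
  -6p + 5 = 7p - 5  ⇒  -13p = -10  ⇒  p = 10/13.
In a mixed equilibrium Player 1 is indifferent between B and A; this condition fixes q.
  Player 1's expected payoff from B: q·4 + (1−q)·(-2) = 6q - 2
  Player 1's expected payoff from A: q·(-4) + (1−q)·0 = -4q
  6q - 2 = -4q  ⇒  10q = 2  ⇒  q = 1/5.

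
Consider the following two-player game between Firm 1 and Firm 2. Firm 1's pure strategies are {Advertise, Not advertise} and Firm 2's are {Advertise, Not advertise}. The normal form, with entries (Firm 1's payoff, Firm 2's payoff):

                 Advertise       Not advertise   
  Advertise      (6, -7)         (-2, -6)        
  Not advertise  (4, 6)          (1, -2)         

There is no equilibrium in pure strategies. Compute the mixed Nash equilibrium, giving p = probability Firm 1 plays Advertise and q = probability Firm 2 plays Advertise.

p = 8/9, q = 3/5

Set Firm 2's expected payoff from Advertise equal to that from Not advertise:
  Firm 2's expected payoff from Advertise: p·(-7) + (1−p)·6 = -13p + 6
  Firm 2's expected payoff from Not advertise: p·(-6) + (1−p)·(-2) = -4p - 2
  -13p + 6 = -4p - 2  ⇒  -9p = -8  ⇒  p = 8/9.
For Firm 1 to be willing to mix, Firm 1 must be indifferent between Advertise and Not advertise, which pins down Firm 2's mix.
  Firm 1's payoff from Advertise: q·6 + (1−q)·(-2) = 8q - 2
  Firm 1's payoff from Not advertise: q·4 + (1−q)·1 = 3q + 1
  8q - 2 = 3q + 1  ⇒  5q = 3  ⇒  q = 3/5.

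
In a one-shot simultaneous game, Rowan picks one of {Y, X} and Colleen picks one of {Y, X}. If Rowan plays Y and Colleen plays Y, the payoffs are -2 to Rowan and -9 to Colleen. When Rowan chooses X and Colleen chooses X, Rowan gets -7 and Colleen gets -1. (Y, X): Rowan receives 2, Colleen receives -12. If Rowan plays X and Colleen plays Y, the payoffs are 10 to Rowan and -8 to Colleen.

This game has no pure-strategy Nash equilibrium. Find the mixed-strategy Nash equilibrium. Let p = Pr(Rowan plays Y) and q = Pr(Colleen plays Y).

In a mixed equilibrium Colleen is indifferent between Y and X; this condition fixes p.
  Colleen's expected payoff from Y: p·(-9) + (1−p)·(-8) = -p - 8
  Colleen's expected payoff from X: p·(-12) + (1−p)·(-1) = -11p - 1
  -p - 8 = -11p - 1  ⇒  10p = 7  ⇒  p = 7/10.
For Rowan to be willing to mix, Rowan must be indifferent between Y and X, which pins down Colleen's mix.
  Rowan's expected payoff from Y: q·(-2) + (1−q)·2 = -4q + 2
  Rowan's expected payoff from X: q·10 + (1−q)·(-7) = 17q - 7
  -4q + 2 = 17q - 7  ⇒  -21q = -9  ⇒  q = 3/7.

p = 7/10, q = 3/7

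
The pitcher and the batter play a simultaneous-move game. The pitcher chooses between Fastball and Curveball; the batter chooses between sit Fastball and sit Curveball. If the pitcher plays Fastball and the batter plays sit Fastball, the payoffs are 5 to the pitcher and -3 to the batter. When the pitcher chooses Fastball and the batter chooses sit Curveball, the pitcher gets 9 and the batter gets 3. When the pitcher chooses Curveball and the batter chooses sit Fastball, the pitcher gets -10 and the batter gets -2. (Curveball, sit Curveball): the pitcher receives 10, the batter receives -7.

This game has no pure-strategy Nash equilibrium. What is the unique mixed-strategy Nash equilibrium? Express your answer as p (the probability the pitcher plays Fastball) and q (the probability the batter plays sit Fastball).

The pitcher's mix must leave the batter indifferent between sit Fastball and sit Curveball.
  the batter's payoff from sit Fastball: p·(-3) + (1−p)·(-2) = -p - 2
  the batter's payoff from sit Curveball: p·3 + (1−p)·(-7) = 10p - 7
  -p - 2 = 10p - 7  ⇒  -11p = -5  ⇒  p = 5/11.
The batter's mix must leave the pitcher indifferent between Fastball and Curveball.
  the pitcher's expected payoff from Fastball: q·5 + (1−q)·9 = -4q + 9
  the pitcher's expected payoff from Curveball: q·(-10) + (1−q)·10 = -20q + 10
  -4q + 9 = -20q + 10  ⇒  16q = 1  ⇒  q = 1/16.

p = 5/11, q = 1/16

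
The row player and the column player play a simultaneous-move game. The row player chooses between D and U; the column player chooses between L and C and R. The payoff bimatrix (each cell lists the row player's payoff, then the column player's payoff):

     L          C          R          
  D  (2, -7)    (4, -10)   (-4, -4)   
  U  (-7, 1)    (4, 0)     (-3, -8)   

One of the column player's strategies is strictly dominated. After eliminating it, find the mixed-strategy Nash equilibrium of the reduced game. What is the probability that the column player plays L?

q = 1/10

The column player's strategy C is strictly dominated by L: -7 > -10 and 1 > 0. Eliminate C.
The column player's mix must leave the row player indifferent between D and U.
  the row player's payoff from D: q·2 + (1−q)·(-4) = 6q - 4
  the row player's payoff from U: q·(-7) + (1−q)·(-3) = -4q - 3
  6q - 4 = -4q - 3  ⇒  10q = 1  ⇒  q = 1/10.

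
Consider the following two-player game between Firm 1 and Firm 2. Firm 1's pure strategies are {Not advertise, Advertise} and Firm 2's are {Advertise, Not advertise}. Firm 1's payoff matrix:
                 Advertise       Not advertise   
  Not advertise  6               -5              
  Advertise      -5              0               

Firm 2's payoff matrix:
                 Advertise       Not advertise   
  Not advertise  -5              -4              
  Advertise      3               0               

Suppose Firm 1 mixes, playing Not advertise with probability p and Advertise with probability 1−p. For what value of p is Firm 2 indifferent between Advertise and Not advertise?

p = 3/4

In a mixed equilibrium Firm 2 is indifferent between Advertise and Not advertise; this condition fixes p.
  Firm 2's payoff from Advertise: p·(-5) + (1−p)·3 = -8p + 3
  Firm 2's payoff from Not advertise: p·(-4) + (1−p)·0 = -4p
  -8p + 3 = -4p  ⇒  -4p = -3  ⇒  p = 3/4.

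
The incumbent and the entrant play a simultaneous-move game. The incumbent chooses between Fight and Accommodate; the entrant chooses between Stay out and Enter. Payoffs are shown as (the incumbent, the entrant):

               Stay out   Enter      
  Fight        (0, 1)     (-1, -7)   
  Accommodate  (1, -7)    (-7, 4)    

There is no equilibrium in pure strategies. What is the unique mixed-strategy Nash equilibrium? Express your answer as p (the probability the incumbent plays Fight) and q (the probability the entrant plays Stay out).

For the entrant to be willing to mix, the entrant must be indifferent between Stay out and Enter, which pins down the incumbent's mix.
  the entrant's expected payoff from Stay out: p·1 + (1−p)·(-7) = 8p - 7
  the entrant's expected payoff from Enter: p·(-7) + (1−p)·4 = -11p + 4
  8p - 7 = -11p + 4  ⇒  19p = 11  ⇒  p = 11/19.
For the incumbent to be willing to mix, the incumbent must be indifferent between Fight and Accommodate, which pins down the entrant's mix.
  the incumbent's payoff to Fight: q·0 + (1−q)·(-1) = q - 1
  the incumbent's payoff to Accommodate: q·1 + (1−q)·(-7) = 8q - 7
  q - 1 = 8q - 7  ⇒  -7q = -6  ⇒  q = 6/7.

p = 11/19, q = 6/7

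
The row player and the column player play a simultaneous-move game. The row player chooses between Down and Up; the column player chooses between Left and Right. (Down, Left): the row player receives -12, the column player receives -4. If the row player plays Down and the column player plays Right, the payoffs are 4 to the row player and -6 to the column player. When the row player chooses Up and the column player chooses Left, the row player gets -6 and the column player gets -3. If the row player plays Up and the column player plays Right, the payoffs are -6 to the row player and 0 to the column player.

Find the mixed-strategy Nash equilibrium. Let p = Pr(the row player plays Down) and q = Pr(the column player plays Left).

The column player's indifference between Left and Right determines the row player's mixing probability p:
  the column player's expected payoff from Left: p·(-4) + (1−p)·(-3) = -p - 3
  the column player's expected payoff from Right: p·(-6) + (1−p)·0 = -6p
  -p - 3 = -6p  ⇒  5p = 3  ⇒  p = 3/5.
Set the row player's expected payoff from Down equal to that from Up:
  the row player's payoff to Down: q·(-12) + (1−q)·4 = -16q + 4
  the row player's payoff to Up: q·(-6) + (1−q)·(-6) = -6
  -16q + 4 = -6  ⇒  -16q = -10  ⇒  q = 5/8.

p = 3/5, q = 5/8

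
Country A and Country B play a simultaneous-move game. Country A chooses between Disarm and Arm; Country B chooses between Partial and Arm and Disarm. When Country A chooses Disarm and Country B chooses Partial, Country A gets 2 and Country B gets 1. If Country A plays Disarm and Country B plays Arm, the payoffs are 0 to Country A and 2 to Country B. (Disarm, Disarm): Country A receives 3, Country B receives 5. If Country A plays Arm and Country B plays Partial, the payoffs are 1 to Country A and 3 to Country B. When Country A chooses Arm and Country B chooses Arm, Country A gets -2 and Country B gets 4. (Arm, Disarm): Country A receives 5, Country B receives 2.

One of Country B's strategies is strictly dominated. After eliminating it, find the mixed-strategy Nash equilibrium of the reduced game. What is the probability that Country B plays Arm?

q = 1/2

Country B's strategy Partial is strictly dominated by Arm: 2 > 1 and 4 > 3. Eliminate Partial.
Country A's indifference between Disarm and Arm determines Country B's mixing probability q:
  Country A's expected payoff from Disarm: q·0 + (1−q)·3 = -3q + 3
  Country A's expected payoff from Arm: q·(-2) + (1−q)·5 = -7q + 5
  -3q + 3 = -7q + 5  ⇒  4q = 2  ⇒  q = 1/2.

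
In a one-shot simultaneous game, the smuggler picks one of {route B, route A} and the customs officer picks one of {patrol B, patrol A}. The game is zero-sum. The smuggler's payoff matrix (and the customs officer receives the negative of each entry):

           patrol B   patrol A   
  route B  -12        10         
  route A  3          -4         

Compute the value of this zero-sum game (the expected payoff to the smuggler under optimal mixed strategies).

v = -18/29

Set the smuggler's expected payoff from route B equal to that from route A:
  the smuggler's payoff to route B: q·(-12) + (1−q)·10 = -22q + 10
  the smuggler's payoff to route A: q·3 + (1−q)·(-4) = 7q - 4
  -22q + 10 = 7q - 4  ⇒  -29q = -14  ⇒  q = 14/29.
The value is the smuggler's expected payoff against this mix (using route B): (14/29)·(-12) + (15/29)·10 = -18/29.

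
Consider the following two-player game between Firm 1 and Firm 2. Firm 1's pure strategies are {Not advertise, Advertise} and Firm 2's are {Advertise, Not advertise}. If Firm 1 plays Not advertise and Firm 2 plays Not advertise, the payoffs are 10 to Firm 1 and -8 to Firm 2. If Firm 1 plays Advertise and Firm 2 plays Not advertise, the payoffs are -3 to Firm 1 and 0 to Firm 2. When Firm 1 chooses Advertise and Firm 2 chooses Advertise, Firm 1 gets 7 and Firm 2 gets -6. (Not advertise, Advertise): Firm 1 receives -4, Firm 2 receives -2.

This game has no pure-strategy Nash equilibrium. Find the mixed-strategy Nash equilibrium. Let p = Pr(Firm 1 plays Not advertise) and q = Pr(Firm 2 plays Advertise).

Firm 1's mix must leave Firm 2 indifferent between Advertise and Not advertise.
  Firm 2's expected payoff from Advertise: p·(-2) + (1−p)·(-6) = 4p - 6
  Firm 2's expected payoff from Not advertise: p·(-8) + (1−p)·0 = -8p
  4p - 6 = -8p  ⇒  12p = 6  ⇒  p = 1/2.
Firm 2's mix must leave Firm 1 indifferent between Not advertise and Advertise.
  Firm 1's expected payoff from Not advertise: q·(-4) + (1−q)·10 = -14q + 10
  Firm 1's expected payoff from Advertise: q·7 + (1−q)·(-3) = 10q - 3
  -14q + 10 = 10q - 3  ⇒  -24q = -13  ⇒  q = 13/24.

p = 1/2, q = 13/24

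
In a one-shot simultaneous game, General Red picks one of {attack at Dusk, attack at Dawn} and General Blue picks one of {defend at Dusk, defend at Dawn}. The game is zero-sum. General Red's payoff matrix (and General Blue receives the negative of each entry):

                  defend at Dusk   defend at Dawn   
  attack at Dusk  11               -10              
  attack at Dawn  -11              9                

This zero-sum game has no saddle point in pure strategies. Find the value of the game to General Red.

v = -11/41

Set General Red's expected payoff from attack at Dusk equal to that from attack at Dawn:
  General Red's payoff from attack at Dusk: q·11 + (1−q)·(-10) = 21q - 10
  General Red's payoff from attack at Dawn: q·(-11) + (1−q)·9 = -20q + 9
  21q - 10 = -20q + 9  ⇒  41q = 19  ⇒  q = 19/41.
The value is General Red's expected payoff against this mix (using attack at Dusk): (19/41)·11 + (22/41)·(-10) = -11/41.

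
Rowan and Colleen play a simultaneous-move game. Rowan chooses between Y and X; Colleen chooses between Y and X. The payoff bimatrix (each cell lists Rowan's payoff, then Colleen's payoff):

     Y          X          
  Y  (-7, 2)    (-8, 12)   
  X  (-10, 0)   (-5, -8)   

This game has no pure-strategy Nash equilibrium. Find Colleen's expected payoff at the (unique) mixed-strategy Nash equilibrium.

In a mixed equilibrium Colleen is indifferent between Y and X; this condition fixes p.
  Colleen's payoff from Y: p·2 + (1−p)·0 = 2p
  Colleen's payoff from X: p·12 + (1−p)·(-8) = 20p - 8
  2p = 20p - 8  ⇒  -18p = -8  ⇒  p = 4/9.
At equilibrium Colleen is indifferent across columns, so Colleen's payoff equals the payoff from Y: (4/9)·2 + (5/9)·0 = 8/9.

8/9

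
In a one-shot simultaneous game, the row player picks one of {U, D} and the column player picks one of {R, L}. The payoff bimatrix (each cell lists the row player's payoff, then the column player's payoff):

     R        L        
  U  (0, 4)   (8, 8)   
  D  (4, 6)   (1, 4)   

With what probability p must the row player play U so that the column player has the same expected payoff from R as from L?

p = 1/3

In a mixed equilibrium the column player is indifferent between R and L; this condition fixes p.
  the column player's payoff to R: p·4 + (1−p)·6 = -2p + 6
  the column player's payoff to L: p·8 + (1−p)·4 = 4p + 4
  -2p + 6 = 4p + 4  ⇒  -6p = -2  ⇒  p = 1/3.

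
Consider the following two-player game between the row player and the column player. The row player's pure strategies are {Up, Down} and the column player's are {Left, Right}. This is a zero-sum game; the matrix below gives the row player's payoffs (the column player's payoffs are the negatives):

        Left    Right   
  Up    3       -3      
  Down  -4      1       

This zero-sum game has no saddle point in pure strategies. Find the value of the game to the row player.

For the row player to be willing to mix, the row player must be indifferent between Up and Down, which pins down the column player's mix.
  the row player's payoff from Up: q·3 + (1−q)·(-3) = 6q - 3
  the row player's payoff from Down: q·(-4) + (1−q)·1 = -5q + 1
  6q - 3 = -5q + 1  ⇒  11q = 4  ⇒  q = 4/11.
The value is the row player's expected payoff against this mix (using Up): (4/11)·3 + (7/11)·(-3) = -9/11.

v = -9/11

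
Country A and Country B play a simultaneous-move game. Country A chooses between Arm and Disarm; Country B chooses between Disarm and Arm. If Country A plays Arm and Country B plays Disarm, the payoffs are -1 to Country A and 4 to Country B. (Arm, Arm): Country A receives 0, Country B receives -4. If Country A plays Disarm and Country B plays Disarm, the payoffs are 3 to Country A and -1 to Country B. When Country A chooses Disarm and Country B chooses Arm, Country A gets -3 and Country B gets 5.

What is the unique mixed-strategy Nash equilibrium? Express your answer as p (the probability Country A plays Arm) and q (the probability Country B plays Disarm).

p = 3/7, q = 3/7

For Country B to be willing to mix, Country B must be indifferent between Disarm and Arm, which pins down Country A's mix.
  Country B's expected payoff from Disarm: p·4 + (1−p)·(-1) = 5p - 1
  Country B's expected payoff from Arm: p·(-4) + (1−p)·5 = -9p + 5
  5p - 1 = -9p + 5  ⇒  14p = 6  ⇒  p = 3/7.
Set Country A's expected payoff from Arm equal to that from Disarm:
  Country A's payoff to Arm: q·(-1) + (1−q)·0 = -q
  Country A's payoff to Disarm: q·3 + (1−q)·(-3) = 6q - 3
  -q = 6q - 3  ⇒  -7q = -3  ⇒  q = 3/7.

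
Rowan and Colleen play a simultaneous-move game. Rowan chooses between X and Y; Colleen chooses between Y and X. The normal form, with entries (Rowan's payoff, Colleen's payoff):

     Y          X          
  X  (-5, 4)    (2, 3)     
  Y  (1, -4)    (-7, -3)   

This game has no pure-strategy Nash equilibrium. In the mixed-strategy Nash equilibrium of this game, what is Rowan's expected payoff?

-11/5

For Rowan to be willing to mix, Rowan must be indifferent between X and Y, which pins down Colleen's mix.
  Rowan's expected payoff from X: q·(-5) + (1−q)·2 = -7q + 2
  Rowan's expected payoff from Y: q·1 + (1−q)·(-7) = 8q - 7
  -7q + 2 = 8q - 7  ⇒  -15q = -9  ⇒  q = 3/5.
At equilibrium Rowan is indifferent across rows, so Rowan's payoff equals the payoff from X: (3/5)·(-5) + (2/5)·2 = -11/5.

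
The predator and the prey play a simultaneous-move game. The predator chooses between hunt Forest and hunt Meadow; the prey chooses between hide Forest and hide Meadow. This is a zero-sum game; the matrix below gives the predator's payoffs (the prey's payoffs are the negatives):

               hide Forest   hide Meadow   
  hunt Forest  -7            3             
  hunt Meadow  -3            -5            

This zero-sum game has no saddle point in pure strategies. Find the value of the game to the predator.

v = -11/3

The predator's indifference between hunt Forest and hunt Meadow determines the prey's mixing probability q:
  the predator's payoff to hunt Forest: q·(-7) + (1−q)·3 = -10q + 3
  the predator's payoff to hunt Meadow: q·(-3) + (1−q)·(-5) = 2q - 5
  -10q + 3 = 2q - 5  ⇒  -12q = -8  ⇒  q = 2/3.
The value is the predator's expected payoff against this mix (using hunt Forest): (2/3)·(-7) + (1/3)·3 = -11/3.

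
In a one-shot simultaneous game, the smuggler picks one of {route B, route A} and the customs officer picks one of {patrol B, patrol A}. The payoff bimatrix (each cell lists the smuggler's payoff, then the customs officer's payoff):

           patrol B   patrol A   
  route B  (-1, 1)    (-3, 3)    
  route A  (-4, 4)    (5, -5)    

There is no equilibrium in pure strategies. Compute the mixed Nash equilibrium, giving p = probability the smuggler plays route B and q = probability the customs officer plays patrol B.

The smuggler's mix must leave the customs officer indifferent between patrol B and patrol A.
  the customs officer's payoff from patrol B: p·1 + (1−p)·4 = -3p + 4
  the customs officer's payoff from patrol A: p·3 + (1−p)·(-5) = 8p - 5
  -3p + 4 = 8p - 5  ⇒  -11p = -9  ⇒  p = 9/11.
The customs officer's mix must leave the smuggler indifferent between route B and route A.
  the smuggler's expected payoff from route B: q·(-1) + (1−q)·(-3) = 2q - 3
  the smuggler's expected payoff from route A: q·(-4) + (1−q)·5 = -9q + 5
  2q - 3 = -9q + 5  ⇒  11q = 8  ⇒  q = 8/11.

p = 9/11, q = 8/11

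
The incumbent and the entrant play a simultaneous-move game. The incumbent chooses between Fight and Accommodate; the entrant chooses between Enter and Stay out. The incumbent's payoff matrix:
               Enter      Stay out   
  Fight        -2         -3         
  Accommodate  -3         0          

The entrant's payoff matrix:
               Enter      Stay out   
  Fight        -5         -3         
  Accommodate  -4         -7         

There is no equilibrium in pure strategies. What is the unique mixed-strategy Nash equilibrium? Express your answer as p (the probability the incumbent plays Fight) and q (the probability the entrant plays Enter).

p = 3/5, q = 3/4

The entrant's indifference between Enter and Stay out determines the incumbent's mixing probability p:
  the entrant's expected payoff from Enter: p·(-5) + (1−p)·(-4) = -p - 4
  the entrant's expected payoff from Stay out: p·(-3) + (1−p)·(-7) = 4p - 7
  -p - 4 = 4p - 7  ⇒  -5p = -3  ⇒  p = 3/5.
In a mixed equilibrium the incumbent is indifferent between Fight and Accommodate; this condition fixes q.
  the incumbent's payoff to Fight: q·(-2) + (1−q)·(-3) = q - 3
  the incumbent's payoff to Accommodate: q·(-3) + (1−q)·0 = -3q
  q - 3 = -3q  ⇒  4q = 3  ⇒  q = 3/4.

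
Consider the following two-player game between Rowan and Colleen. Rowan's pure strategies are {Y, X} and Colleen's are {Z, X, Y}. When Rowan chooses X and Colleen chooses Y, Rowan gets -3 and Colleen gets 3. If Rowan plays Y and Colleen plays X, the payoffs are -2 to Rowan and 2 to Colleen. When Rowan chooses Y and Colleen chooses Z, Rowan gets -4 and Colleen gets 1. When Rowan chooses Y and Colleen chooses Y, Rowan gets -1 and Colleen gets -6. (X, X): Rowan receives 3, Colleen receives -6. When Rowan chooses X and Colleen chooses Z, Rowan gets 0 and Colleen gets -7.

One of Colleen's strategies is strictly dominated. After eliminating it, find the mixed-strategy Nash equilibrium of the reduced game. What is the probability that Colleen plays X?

Colleen's strategy Z is strictly dominated by X: 2 > 1 and -6 > -7. Eliminate Z.
Colleen's mix must leave Rowan indifferent between Y and X.
  Rowan's payoff to Y: q·(-2) + (1−q)·(-1) = -q - 1
  Rowan's payoff to X: q·3 + (1−q)·(-3) = 6q - 3
  -q - 1 = 6q - 3  ⇒  -7q = -2  ⇒  q = 2/7.

q = 2/7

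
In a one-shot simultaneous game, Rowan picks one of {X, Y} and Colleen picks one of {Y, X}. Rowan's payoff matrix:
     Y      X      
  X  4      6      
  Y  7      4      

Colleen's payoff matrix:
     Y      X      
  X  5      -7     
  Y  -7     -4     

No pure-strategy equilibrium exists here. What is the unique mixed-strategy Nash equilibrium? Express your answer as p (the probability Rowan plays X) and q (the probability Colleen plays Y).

p = 1/5, q = 2/5

In a mixed equilibrium Colleen is indifferent between Y and X; this condition fixes p.
  Colleen's expected payoff from Y: p·5 + (1−p)·(-7) = 12p - 7
  Colleen's expected payoff from X: p·(-7) + (1−p)·(-4) = -3p - 4
  12p - 7 = -3p - 4  ⇒  15p = 3  ⇒  p = 1/5.
Colleen's mix must leave Rowan indifferent between X and Y.
  Rowan's payoff to X: q·4 + (1−q)·6 = -2q + 6
  Rowan's payoff to Y: q·7 + (1−q)·4 = 3q + 4
  -2q + 6 = 3q + 4  ⇒  -5q = -2  ⇒  q = 2/5.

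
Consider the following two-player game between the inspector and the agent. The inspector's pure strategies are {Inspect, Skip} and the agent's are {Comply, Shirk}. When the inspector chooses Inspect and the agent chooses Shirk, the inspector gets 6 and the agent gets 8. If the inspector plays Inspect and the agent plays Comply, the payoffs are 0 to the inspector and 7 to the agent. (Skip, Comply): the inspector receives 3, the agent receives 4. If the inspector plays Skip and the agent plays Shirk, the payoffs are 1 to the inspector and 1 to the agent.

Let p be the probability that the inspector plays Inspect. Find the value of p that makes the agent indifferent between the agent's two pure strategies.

p = 3/4

The inspector's mix must leave the agent indifferent between Comply and Shirk.
  the agent's payoff to Comply: p·7 + (1−p)·4 = 3p + 4
  the agent's payoff to Shirk: p·8 + (1−p)·1 = 7p + 1
  3p + 4 = 7p + 1  ⇒  -4p = -3  ⇒  p = 3/4.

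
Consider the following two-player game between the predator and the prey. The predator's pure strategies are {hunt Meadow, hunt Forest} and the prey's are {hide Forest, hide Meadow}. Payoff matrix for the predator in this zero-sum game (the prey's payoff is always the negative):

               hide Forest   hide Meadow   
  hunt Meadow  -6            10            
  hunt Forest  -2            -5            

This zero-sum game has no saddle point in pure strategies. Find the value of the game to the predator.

The prey's mix must leave the predator indifferent between hunt Meadow and hunt Forest.
  the predator's payoff from hunt Meadow: q·(-6) + (1−q)·10 = -16q + 10
  the predator's payoff from hunt Forest: q·(-2) + (1−q)·(-5) = 3q - 5
  -16q + 10 = 3q - 5  ⇒  -19q = -15  ⇒  q = 15/19.
The value is the predator's expected payoff against this mix (using hunt Meadow): (15/19)·(-6) + (4/19)·10 = -50/19.

v = -50/19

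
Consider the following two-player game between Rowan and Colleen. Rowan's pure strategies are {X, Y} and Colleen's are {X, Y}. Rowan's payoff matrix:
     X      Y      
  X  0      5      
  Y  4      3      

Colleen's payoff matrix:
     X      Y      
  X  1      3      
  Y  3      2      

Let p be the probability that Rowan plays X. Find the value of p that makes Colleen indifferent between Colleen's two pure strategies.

Colleen's indifference between X and Y determines Rowan's mixing probability p:
  Colleen's payoff to X: p·1 + (1−p)·3 = -2p + 3
  Colleen's payoff to Y: p·3 + (1−p)·2 = p + 2
  -2p + 3 = p + 2  ⇒  -3p = -1  ⇒  p = 1/3.

p = 1/3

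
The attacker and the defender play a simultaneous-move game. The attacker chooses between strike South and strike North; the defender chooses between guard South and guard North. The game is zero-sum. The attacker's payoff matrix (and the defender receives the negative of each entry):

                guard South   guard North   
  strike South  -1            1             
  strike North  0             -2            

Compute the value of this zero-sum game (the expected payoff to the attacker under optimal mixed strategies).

For the attacker to be willing to mix, the attacker must be indifferent between strike South and strike North, which pins down the defender's mix.
  the attacker's payoff from strike South: q·(-1) + (1−q)·1 = -2q + 1
  the attacker's payoff from strike North: q·0 + (1−q)·(-2) = 2q - 2
  -2q + 1 = 2q - 2  ⇒  -4q = -3  ⇒  q = 3/4.
The value is the attacker's expected payoff against this mix (using strike South): (3/4)·(-1) + (1/4)·1 = -1/2.

v = -1/2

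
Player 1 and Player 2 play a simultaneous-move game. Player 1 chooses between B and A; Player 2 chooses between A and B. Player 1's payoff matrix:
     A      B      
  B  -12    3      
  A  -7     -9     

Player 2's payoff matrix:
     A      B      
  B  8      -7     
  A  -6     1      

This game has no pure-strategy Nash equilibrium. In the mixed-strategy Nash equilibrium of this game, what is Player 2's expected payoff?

-17/11

Player 2's indifference between A and B determines Player 1's mixing probability p:
  Player 2's payoff to A: p·8 + (1−p)·(-6) = 14p - 6
  Player 2's payoff to B: p·(-7) + (1−p)·1 = -8p + 1
  14p - 6 = -8p + 1  ⇒  22p = 7  ⇒  p = 7/22.
At equilibrium Player 2 is indifferent across columns, so Player 2's payoff equals the payoff from A: (7/22)·8 + (15/22)·(-6) = -17/11.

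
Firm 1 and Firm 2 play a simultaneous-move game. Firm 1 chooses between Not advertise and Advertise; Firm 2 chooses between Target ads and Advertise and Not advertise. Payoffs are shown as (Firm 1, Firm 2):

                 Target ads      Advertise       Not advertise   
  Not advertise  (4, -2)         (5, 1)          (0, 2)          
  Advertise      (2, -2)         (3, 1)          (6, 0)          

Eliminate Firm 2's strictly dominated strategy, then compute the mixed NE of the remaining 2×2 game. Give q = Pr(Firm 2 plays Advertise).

Firm 2's strategy Target ads is strictly dominated by Advertise: 1 > -2 and 1 > -2. Eliminate Target ads.
Set Firm 1's expected payoff from Not advertise equal to that from Advertise:
  Firm 1's payoff from Not advertise: q·5 + (1−q)·0 = 5q
  Firm 1's payoff from Advertise: q·3 + (1−q)·6 = -3q + 6
  5q = -3q + 6  ⇒  8q = 6  ⇒  q = 3/4.

q = 3/4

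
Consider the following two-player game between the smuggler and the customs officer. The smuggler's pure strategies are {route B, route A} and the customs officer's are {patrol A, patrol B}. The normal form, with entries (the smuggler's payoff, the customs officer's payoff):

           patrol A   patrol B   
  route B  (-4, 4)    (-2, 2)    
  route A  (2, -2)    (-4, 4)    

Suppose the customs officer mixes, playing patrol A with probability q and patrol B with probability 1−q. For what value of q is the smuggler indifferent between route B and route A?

The smuggler's indifference between route B and route A determines the customs officer's mixing probability q:
  the smuggler's payoff to route B: q·(-4) + (1−q)·(-2) = -2q - 2
  the smuggler's payoff to route A: q·2 + (1−q)·(-4) = 6q - 4
  -2q - 2 = 6q - 4  ⇒  -8q = -2  ⇒  q = 1/4.

q = 1/4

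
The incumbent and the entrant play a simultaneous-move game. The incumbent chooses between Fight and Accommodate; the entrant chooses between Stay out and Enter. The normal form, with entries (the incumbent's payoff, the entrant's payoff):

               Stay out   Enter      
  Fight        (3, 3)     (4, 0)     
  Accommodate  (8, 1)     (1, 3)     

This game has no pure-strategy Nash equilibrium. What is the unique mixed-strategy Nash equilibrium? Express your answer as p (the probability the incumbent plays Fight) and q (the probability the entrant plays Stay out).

p = 2/5, q = 3/8

For the entrant to be willing to mix, the entrant must be indifferent between Stay out and Enter, which pins down the incumbent's mix.
  the entrant's payoff from Stay out: p·3 + (1−p)·1 = 2p + 1
  the entrant's payoff from Enter: p·0 + (1−p)·3 = -3p + 3
  2p + 1 = -3p + 3  ⇒  5p = 2  ⇒  p = 2/5.
The entrant's mix must leave the incumbent indifferent between Fight and Accommodate.
  the incumbent's payoff from Fight: q·3 + (1−q)·4 = -q + 4
  the incumbent's payoff from Accommodate: q·8 + (1−q)·1 = 7q + 1
  -q + 4 = 7q + 1  ⇒  -8q = -3  ⇒  q = 3/8.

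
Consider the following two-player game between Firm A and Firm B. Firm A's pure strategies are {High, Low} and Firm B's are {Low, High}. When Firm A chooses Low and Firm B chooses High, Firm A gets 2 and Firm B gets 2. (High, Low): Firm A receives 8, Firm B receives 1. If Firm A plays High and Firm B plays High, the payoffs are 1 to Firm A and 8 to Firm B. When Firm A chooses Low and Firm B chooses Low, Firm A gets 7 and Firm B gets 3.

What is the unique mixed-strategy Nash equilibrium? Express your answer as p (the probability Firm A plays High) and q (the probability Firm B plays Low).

Firm A's mix must leave Firm B indifferent between Low and High.
  Firm B's payoff from Low: p·1 + (1−p)·3 = -2p + 3
  Firm B's payoff from High: p·8 + (1−p)·2 = 6p + 2
  -2p + 3 = 6p + 2  ⇒  -8p = -1  ⇒  p = 1/8.
For Firm A to be willing to mix, Firm A must be indifferent between High and Low, which pins down Firm B's mix.
  Firm A's payoff to High: q·8 + (1−q)·1 = 7q + 1
  Firm A's payoff to Low: q·7 + (1−q)·2 = 5q + 2
  7q + 1 = 5q + 2  ⇒  2q = 1  ⇒  q = 1/2.

p = 1/8, q = 1/2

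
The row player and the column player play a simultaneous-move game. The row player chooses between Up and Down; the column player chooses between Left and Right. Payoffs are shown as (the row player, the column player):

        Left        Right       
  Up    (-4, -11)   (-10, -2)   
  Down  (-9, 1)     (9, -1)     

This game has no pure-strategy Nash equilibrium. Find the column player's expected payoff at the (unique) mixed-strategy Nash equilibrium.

For the column player to be willing to mix, the column player must be indifferent between Left and Right, which pins down the row player's mix.
  the column player's payoff from Left: p·(-11) + (1−p)·1 = -12p + 1
  the column player's payoff from Right: p·(-2) + (1−p)·(-1) = -p - 1
  -12p + 1 = -p - 1  ⇒  -11p = -2  ⇒  p = 2/11.
At equilibrium the column player is indifferent across columns, so the column player's payoff equals the payoff from Left: (2/11)·(-11) + (9/11)·1 = -13/11.

-13/11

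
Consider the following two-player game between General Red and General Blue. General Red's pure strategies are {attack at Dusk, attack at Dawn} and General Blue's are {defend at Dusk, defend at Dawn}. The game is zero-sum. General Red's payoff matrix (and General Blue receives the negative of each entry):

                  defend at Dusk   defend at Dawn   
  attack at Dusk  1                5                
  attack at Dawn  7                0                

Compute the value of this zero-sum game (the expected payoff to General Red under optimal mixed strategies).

v = 35/11

General Red's indifference between attack at Dusk and attack at Dawn determines General Blue's mixing probability q:
  General Red's expected payoff from attack at Dusk: q·1 + (1−q)·5 = -4q + 5
  General Red's expected payoff from attack at Dawn: q·7 + (1−q)·0 = 7q
  -4q + 5 = 7q  ⇒  -11q = -5  ⇒  q = 5/11.
The value is General Red's expected payoff against this mix (using attack at Dusk): (5/11)·1 + (6/11)·5 = 35/11.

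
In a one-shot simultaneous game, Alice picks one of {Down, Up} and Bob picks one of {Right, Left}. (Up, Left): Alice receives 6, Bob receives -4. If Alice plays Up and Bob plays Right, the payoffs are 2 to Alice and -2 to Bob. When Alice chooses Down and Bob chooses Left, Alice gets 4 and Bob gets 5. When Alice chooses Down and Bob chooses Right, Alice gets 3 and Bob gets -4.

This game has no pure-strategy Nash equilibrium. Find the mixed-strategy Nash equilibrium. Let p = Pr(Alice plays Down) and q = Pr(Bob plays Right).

Bob's indifference between Right and Left determines Alice's mixing probability p:
  Bob's expected payoff from Right: p·(-4) + (1−p)·(-2) = -2p - 2
  Bob's expected payoff from Left: p·5 + (1−p)·(-4) = 9p - 4
  -2p - 2 = 9p - 4  ⇒  -11p = -2  ⇒  p = 2/11.
In a mixed equilibrium Alice is indifferent between Down and Up; this condition fixes q.
  Alice's payoff from Down: q·3 + (1−q)·4 = -q + 4
  Alice's payoff from Up: q·2 + (1−q)·6 = -4q + 6
  -q + 4 = -4q + 6  ⇒  3q = 2  ⇒  q = 2/3.

p = 2/11, q = 2/3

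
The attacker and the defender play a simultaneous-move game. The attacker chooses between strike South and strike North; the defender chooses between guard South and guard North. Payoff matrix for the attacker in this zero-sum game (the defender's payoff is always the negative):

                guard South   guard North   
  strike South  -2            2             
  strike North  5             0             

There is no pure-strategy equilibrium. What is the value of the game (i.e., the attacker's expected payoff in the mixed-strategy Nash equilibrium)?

v = 10/9

The attacker's indifference between strike South and strike North determines the defender's mixing probability q:
  the attacker's payoff from strike South: q·(-2) + (1−q)·2 = -4q + 2
  the attacker's payoff from strike North: q·5 + (1−q)·0 = 5q
  -4q + 2 = 5q  ⇒  -9q = -2  ⇒  q = 2/9.
The value is the attacker's expected payoff against this mix (using strike South): (2/9)·(-2) + (7/9)·2 = 10/9.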